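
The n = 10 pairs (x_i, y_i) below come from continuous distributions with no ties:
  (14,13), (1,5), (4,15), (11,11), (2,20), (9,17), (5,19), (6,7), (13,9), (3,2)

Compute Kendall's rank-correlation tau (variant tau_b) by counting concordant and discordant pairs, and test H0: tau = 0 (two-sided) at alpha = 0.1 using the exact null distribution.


Step 1: Enumerate the 45 unordered pairs (i,j) with i<j and classify each by sign(x_j-x_i) * sign(y_j-y_i).
  (1,2):dx=-13,dy=-8->C; (1,3):dx=-10,dy=+2->D; (1,4):dx=-3,dy=-2->C; (1,5):dx=-12,dy=+7->D
  (1,6):dx=-5,dy=+4->D; (1,7):dx=-9,dy=+6->D; (1,8):dx=-8,dy=-6->C; (1,9):dx=-1,dy=-4->C
  (1,10):dx=-11,dy=-11->C; (2,3):dx=+3,dy=+10->C; (2,4):dx=+10,dy=+6->C; (2,5):dx=+1,dy=+15->C
  (2,6):dx=+8,dy=+12->C; (2,7):dx=+4,dy=+14->C; (2,8):dx=+5,dy=+2->C; (2,9):dx=+12,dy=+4->C
  (2,10):dx=+2,dy=-3->D; (3,4):dx=+7,dy=-4->D; (3,5):dx=-2,dy=+5->D; (3,6):dx=+5,dy=+2->C
  (3,7):dx=+1,dy=+4->C; (3,8):dx=+2,dy=-8->D; (3,9):dx=+9,dy=-6->D; (3,10):dx=-1,dy=-13->C
  (4,5):dx=-9,dy=+9->D; (4,6):dx=-2,dy=+6->D; (4,7):dx=-6,dy=+8->D; (4,8):dx=-5,dy=-4->C
  (4,9):dx=+2,dy=-2->D; (4,10):dx=-8,dy=-9->C; (5,6):dx=+7,dy=-3->D; (5,7):dx=+3,dy=-1->D
  (5,8):dx=+4,dy=-13->D; (5,9):dx=+11,dy=-11->D; (5,10):dx=+1,dy=-18->D; (6,7):dx=-4,dy=+2->D
  (6,8):dx=-3,dy=-10->C; (6,9):dx=+4,dy=-8->D; (6,10):dx=-6,dy=-15->C; (7,8):dx=+1,dy=-12->D
  (7,9):dx=+8,dy=-10->D; (7,10):dx=-2,dy=-17->C; (8,9):dx=+7,dy=+2->C; (8,10):dx=-3,dy=-5->C
  (9,10):dx=-10,dy=-7->C
Step 2: C = 23, D = 22, total pairs = 45.
Step 3: tau = (C - D)/(n(n-1)/2) = (23 - 22)/45 = 0.022222.
Step 4: Exact two-sided p-value (enumerate n! = 3628800 permutations of y under H0): p = 1.000000.
Step 5: alpha = 0.1. fail to reject H0.

tau_b = 0.0222 (C=23, D=22), p = 1.000000, fail to reject H0.


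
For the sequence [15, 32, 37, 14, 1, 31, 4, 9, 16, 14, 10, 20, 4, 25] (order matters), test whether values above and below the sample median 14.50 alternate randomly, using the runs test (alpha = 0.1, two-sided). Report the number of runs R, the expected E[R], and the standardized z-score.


Step 1: Compute median = 14.50; label A = above, B = below.
Labels in order: AAABBABBABBABA  (n_A = 7, n_B = 7)
Step 2: Count runs R = 9.
Step 3: Under H0 (random ordering), E[R] = 2*n_A*n_B/(n_A+n_B) + 1 = 2*7*7/14 + 1 = 8.0000.
        Var[R] = 2*n_A*n_B*(2*n_A*n_B - n_A - n_B) / ((n_A+n_B)^2 * (n_A+n_B-1)) = 8232/2548 = 3.2308.
        SD[R] = 1.7974.
Step 4: Continuity-corrected z = (R - 0.5 - E[R]) / SD[R] = (9 - 0.5 - 8.0000) / 1.7974 = 0.2782.
Step 5: Two-sided p-value via normal approximation = 2*(1 - Phi(|z|)) = 0.780879.
Step 6: alpha = 0.1. fail to reject H0.

R = 9, z = 0.2782, p = 0.780879, fail to reject H0.


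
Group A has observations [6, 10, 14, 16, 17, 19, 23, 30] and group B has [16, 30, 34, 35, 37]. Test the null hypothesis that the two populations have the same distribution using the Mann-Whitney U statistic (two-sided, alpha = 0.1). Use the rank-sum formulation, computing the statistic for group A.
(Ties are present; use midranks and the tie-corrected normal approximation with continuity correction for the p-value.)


Step 1: Combine and sort all 13 observations; assign midranks.
sorted (value, group): (6,X), (10,X), (14,X), (16,X), (16,Y), (17,X), (19,X), (23,X), (30,X), (30,Y), (34,Y), (35,Y), (37,Y)
ranks: 6->1, 10->2, 14->3, 16->4.5, 16->4.5, 17->6, 19->7, 23->8, 30->9.5, 30->9.5, 34->11, 35->12, 37->13
Step 2: Rank sum for X: R1 = 1 + 2 + 3 + 4.5 + 6 + 7 + 8 + 9.5 = 41.
Step 3: U_X = R1 - n1(n1+1)/2 = 41 - 8*9/2 = 41 - 36 = 5.
       U_Y = n1*n2 - U_X = 40 - 5 = 35.
Step 4: Ties are present, so use the tie-corrected normal approximation (with continuity correction) for the p-value.
Step 5: p-value = 0.033301; compare to alpha = 0.1. reject H0.

U_X = 5, p = 0.033301, reject H0 at alpha = 0.1.


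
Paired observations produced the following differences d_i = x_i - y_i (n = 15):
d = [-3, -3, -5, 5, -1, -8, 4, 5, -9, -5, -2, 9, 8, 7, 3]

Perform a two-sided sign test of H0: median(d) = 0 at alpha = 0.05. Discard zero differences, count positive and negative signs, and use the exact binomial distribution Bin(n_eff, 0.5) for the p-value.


Step 1: Discard zero differences. Original n = 15; n_eff = number of nonzero differences = 15.
Nonzero differences (with sign): -3, -3, -5, +5, -1, -8, +4, +5, -9, -5, -2, +9, +8, +7, +3
Step 2: Count signs: positive = 7, negative = 8.
Step 3: Under H0: P(positive) = 0.5, so the number of positives S ~ Bin(15, 0.5).
Step 4: Two-sided exact p-value = sum of Bin(15,0.5) probabilities at or below the observed probability = 1.000000.
Step 5: alpha = 0.05. fail to reject H0.

n_eff = 15, pos = 7, neg = 8, p = 1.000000, fail to reject H0.


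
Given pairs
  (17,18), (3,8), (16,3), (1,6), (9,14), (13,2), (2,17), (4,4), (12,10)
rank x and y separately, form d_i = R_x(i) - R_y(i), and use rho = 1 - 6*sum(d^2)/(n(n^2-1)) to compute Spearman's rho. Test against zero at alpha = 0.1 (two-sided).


Step 1: Rank x and y separately (midranks; no ties here).
rank(x): 17->9, 3->3, 16->8, 1->1, 9->5, 13->7, 2->2, 4->4, 12->6
rank(y): 18->9, 8->5, 3->2, 6->4, 14->7, 2->1, 17->8, 4->3, 10->6
Step 2: d_i = R_x(i) - R_y(i); compute d_i^2.
  (9-9)^2=0, (3-5)^2=4, (8-2)^2=36, (1-4)^2=9, (5-7)^2=4, (7-1)^2=36, (2-8)^2=36, (4-3)^2=1, (6-6)^2=0
sum(d^2) = 126.
Step 3: rho = 1 - 6*126 / (9*(9^2 - 1)) = 1 - 756/720 = -0.050000.
Step 4: Under H0, t = rho * sqrt((n-2)/(1-rho^2)) = -0.1325 ~ t(7).
Step 5: Two-sided p-value from the t-distribution with 7 df = 0.898353.
Step 6: alpha = 0.1. fail to reject H0.

rho = -0.0500, p = 0.898353, fail to reject H0 at alpha = 0.1.


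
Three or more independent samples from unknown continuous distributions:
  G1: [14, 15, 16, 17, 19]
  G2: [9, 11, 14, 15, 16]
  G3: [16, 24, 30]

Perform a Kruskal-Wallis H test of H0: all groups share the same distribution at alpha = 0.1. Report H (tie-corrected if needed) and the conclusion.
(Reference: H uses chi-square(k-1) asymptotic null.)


Step 1: Combine all N = 13 observations and assign midranks.
sorted (value, group, rank): (9,G2,1), (11,G2,2), (14,G1,3.5), (14,G2,3.5), (15,G1,5.5), (15,G2,5.5), (16,G1,8), (16,G2,8), (16,G3,8), (17,G1,10), (19,G1,11), (24,G3,12), (30,G3,13)
Step 2: Sum ranks within each group.
R_1 = 38 (n_1 = 5)
R_2 = 20 (n_2 = 5)
R_3 = 33 (n_3 = 3)
Step 3: H = 12/(N(N+1)) * sum(R_i^2/n_i) - 3(N+1)
     = 12/(13*14) * (38^2/5 + 20^2/5 + 33^2/3) - 3*14
     = 0.065934 * 731.8 - 42
     = 6.250549.
Step 4: Ties present; correction factor C = 1 - 36/(13^3 - 13) = 0.983516. Corrected H = 6.250549 / 0.983516 = 6.355307.
Step 5: Under H0, H ~ chi^2(2); p-value = 0.041683.
Step 6: alpha = 0.1. reject H0.

H = 6.3553, df = 2, p = 0.041683, reject H0.


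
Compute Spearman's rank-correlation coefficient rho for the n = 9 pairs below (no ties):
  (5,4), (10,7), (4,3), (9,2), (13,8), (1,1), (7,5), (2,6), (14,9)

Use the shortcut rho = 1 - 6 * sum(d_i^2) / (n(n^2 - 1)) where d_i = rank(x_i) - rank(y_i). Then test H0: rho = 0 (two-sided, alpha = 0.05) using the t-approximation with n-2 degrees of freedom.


Step 1: Rank x and y separately (midranks; no ties here).
rank(x): 5->4, 10->7, 4->3, 9->6, 13->8, 1->1, 7->5, 2->2, 14->9
rank(y): 4->4, 7->7, 3->3, 2->2, 8->8, 1->1, 5->5, 6->6, 9->9
Step 2: d_i = R_x(i) - R_y(i); compute d_i^2.
  (4-4)^2=0, (7-7)^2=0, (3-3)^2=0, (6-2)^2=16, (8-8)^2=0, (1-1)^2=0, (5-5)^2=0, (2-6)^2=16, (9-9)^2=0
sum(d^2) = 32.
Step 3: rho = 1 - 6*32 / (9*(9^2 - 1)) = 1 - 192/720 = 0.733333.
Step 4: Under H0, t = rho * sqrt((n-2)/(1-rho^2)) = 2.8538 ~ t(7).
Step 5: Two-sided p-value from the t-distribution with 7 df = 0.024554.
Step 6: alpha = 0.05. reject H0.

rho = 0.7333, p = 0.024554, reject H0 at alpha = 0.05.


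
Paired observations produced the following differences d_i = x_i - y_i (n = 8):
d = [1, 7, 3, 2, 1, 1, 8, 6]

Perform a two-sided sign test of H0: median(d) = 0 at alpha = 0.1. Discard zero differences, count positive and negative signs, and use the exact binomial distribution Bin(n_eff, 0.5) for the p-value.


Step 1: Discard zero differences. Original n = 8; n_eff = number of nonzero differences = 8.
Nonzero differences (with sign): +1, +7, +3, +2, +1, +1, +8, +6
Step 2: Count signs: positive = 8, negative = 0.
Step 3: Under H0: P(positive) = 0.5, so the number of positives S ~ Bin(8, 0.5).
Step 4: Two-sided exact p-value = sum of Bin(8,0.5) probabilities at or below the observed probability = 0.007812.
Step 5: alpha = 0.1. reject H0.

n_eff = 8, pos = 8, neg = 0, p = 0.007812, reject H0.


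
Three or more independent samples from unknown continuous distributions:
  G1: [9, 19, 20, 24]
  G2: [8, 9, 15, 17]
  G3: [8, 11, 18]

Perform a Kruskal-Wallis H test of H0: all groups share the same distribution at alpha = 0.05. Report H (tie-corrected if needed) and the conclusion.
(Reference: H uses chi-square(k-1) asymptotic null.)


Step 1: Combine all N = 11 observations and assign midranks.
sorted (value, group, rank): (8,G2,1.5), (8,G3,1.5), (9,G1,3.5), (9,G2,3.5), (11,G3,5), (15,G2,6), (17,G2,7), (18,G3,8), (19,G1,9), (20,G1,10), (24,G1,11)
Step 2: Sum ranks within each group.
R_1 = 33.5 (n_1 = 4)
R_2 = 18 (n_2 = 4)
R_3 = 14.5 (n_3 = 3)
Step 3: H = 12/(N(N+1)) * sum(R_i^2/n_i) - 3(N+1)
     = 12/(11*12) * (33.5^2/4 + 18^2/4 + 14.5^2/3) - 3*12
     = 0.090909 * 431.646 - 36
     = 3.240530.
Step 4: Ties present; correction factor C = 1 - 12/(11^3 - 11) = 0.990909. Corrected H = 3.240530 / 0.990909 = 3.270260.
Step 5: Under H0, H ~ chi^2(2); p-value = 0.194927.
Step 6: alpha = 0.05. fail to reject H0.

H = 3.2703, df = 2, p = 0.194927, fail to reject H0.


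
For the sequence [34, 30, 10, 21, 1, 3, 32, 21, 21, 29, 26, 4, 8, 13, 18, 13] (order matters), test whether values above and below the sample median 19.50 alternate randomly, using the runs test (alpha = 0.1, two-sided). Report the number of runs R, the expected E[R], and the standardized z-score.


Step 1: Compute median = 19.50; label A = above, B = below.
Labels in order: AABABBAAAAABBBBB  (n_A = 8, n_B = 8)
Step 2: Count runs R = 6.
Step 3: Under H0 (random ordering), E[R] = 2*n_A*n_B/(n_A+n_B) + 1 = 2*8*8/16 + 1 = 9.0000.
        Var[R] = 2*n_A*n_B*(2*n_A*n_B - n_A - n_B) / ((n_A+n_B)^2 * (n_A+n_B-1)) = 14336/3840 = 3.7333.
        SD[R] = 1.9322.
Step 4: Continuity-corrected z = (R + 0.5 - E[R]) / SD[R] = (6 + 0.5 - 9.0000) / 1.9322 = -1.2939.
Step 5: Two-sided p-value via normal approximation = 2*(1 - Phi(|z|)) = 0.195709.
Step 6: alpha = 0.1. fail to reject H0.

R = 6, z = -1.2939, p = 0.195709, fail to reject H0.


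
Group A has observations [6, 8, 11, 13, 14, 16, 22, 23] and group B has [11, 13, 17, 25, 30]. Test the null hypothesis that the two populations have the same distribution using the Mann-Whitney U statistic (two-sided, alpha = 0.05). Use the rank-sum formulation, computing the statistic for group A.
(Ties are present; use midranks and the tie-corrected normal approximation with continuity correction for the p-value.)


Step 1: Combine and sort all 13 observations; assign midranks.
sorted (value, group): (6,X), (8,X), (11,X), (11,Y), (13,X), (13,Y), (14,X), (16,X), (17,Y), (22,X), (23,X), (25,Y), (30,Y)
ranks: 6->1, 8->2, 11->3.5, 11->3.5, 13->5.5, 13->5.5, 14->7, 16->8, 17->9, 22->10, 23->11, 25->12, 30->13
Step 2: Rank sum for X: R1 = 1 + 2 + 3.5 + 5.5 + 7 + 8 + 10 + 11 = 48.
Step 3: U_X = R1 - n1(n1+1)/2 = 48 - 8*9/2 = 48 - 36 = 12.
       U_Y = n1*n2 - U_X = 40 - 12 = 28.
Step 4: Ties are present, so use the tie-corrected normal approximation (with continuity correction) for the p-value.
Step 5: p-value = 0.270933; compare to alpha = 0.05. fail to reject H0.

U_X = 12, p = 0.270933, fail to reject H0 at alpha = 0.05.


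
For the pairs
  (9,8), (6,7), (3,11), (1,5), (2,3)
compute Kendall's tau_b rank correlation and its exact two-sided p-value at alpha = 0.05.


Step 1: Enumerate the 10 unordered pairs (i,j) with i<j and classify each by sign(x_j-x_i) * sign(y_j-y_i).
  (1,2):dx=-3,dy=-1->C; (1,3):dx=-6,dy=+3->D; (1,4):dx=-8,dy=-3->C; (1,5):dx=-7,dy=-5->C
  (2,3):dx=-3,dy=+4->D; (2,4):dx=-5,dy=-2->C; (2,5):dx=-4,dy=-4->C; (3,4):dx=-2,dy=-6->C
  (3,5):dx=-1,dy=-8->C; (4,5):dx=+1,dy=-2->D
Step 2: C = 7, D = 3, total pairs = 10.
Step 3: tau = (C - D)/(n(n-1)/2) = (7 - 3)/10 = 0.400000.
Step 4: Exact two-sided p-value (enumerate n! = 120 permutations of y under H0): p = 0.483333.
Step 5: alpha = 0.05. fail to reject H0.

tau_b = 0.4000 (C=7, D=3), p = 0.483333, fail to reject H0.


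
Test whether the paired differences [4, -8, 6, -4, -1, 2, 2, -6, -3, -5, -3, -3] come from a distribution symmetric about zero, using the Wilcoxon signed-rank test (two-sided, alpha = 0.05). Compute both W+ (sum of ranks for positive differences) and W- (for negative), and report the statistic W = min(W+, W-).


Step 1: Drop any zero differences (none here) and take |d_i|.
|d| = [4, 8, 6, 4, 1, 2, 2, 6, 3, 5, 3, 3]
Step 2: Midrank |d_i| (ties get averaged ranks).
ranks: |4|->7.5, |8|->12, |6|->10.5, |4|->7.5, |1|->1, |2|->2.5, |2|->2.5, |6|->10.5, |3|->5, |5|->9, |3|->5, |3|->5
Step 3: Attach original signs; sum ranks with positive sign and with negative sign.
W+ = 7.5 + 10.5 + 2.5 + 2.5 = 23
W- = 12 + 7.5 + 1 + 10.5 + 5 + 9 + 5 + 5 = 55
(Check: W+ + W- = 78 should equal n(n+1)/2 = 78.)
Step 4: Test statistic W = min(W+, W-) = 23.
Step 5: Ties in |d|, so use the tie-corrected normal approximation.
        E[W] = n(n+1)/4 = 12*13/4 = 39.
        Tie groups: |d|=2 (t=2), |d|=3 (t=3), |d|=4 (t=2), |d|=6 (t=2); sum(t^3 - t) = 42.
        Var[W] = n(n+1)(2n+1)/24 - sum(t^3-t)/48 = 3900/24 - 42/48 = 161.625.
        z = (W - E[W]) / sqrt(Var[W]) = (23 - 39) / 12.7132 = -1.2585.
        Two-sided p = 2*Phi(z) = 0.208198.
Step 6: alpha = 0.05. fail to reject H0.

W+ = 23, W- = 55, W = min = 23, p = 0.208198, fail to reject H0.


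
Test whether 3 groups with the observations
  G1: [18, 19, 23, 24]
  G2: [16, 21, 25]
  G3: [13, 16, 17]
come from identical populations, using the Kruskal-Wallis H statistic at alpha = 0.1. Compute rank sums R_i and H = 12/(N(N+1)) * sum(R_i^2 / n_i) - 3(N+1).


Step 1: Combine all N = 10 observations and assign midranks.
sorted (value, group, rank): (13,G3,1), (16,G2,2.5), (16,G3,2.5), (17,G3,4), (18,G1,5), (19,G1,6), (21,G2,7), (23,G1,8), (24,G1,9), (25,G2,10)
Step 2: Sum ranks within each group.
R_1 = 28 (n_1 = 4)
R_2 = 19.5 (n_2 = 3)
R_3 = 7.5 (n_3 = 3)
Step 3: H = 12/(N(N+1)) * sum(R_i^2/n_i) - 3(N+1)
     = 12/(10*11) * (28^2/4 + 19.5^2/3 + 7.5^2/3) - 3*11
     = 0.109091 * 341.5 - 33
     = 4.254545.
Step 4: Ties present; correction factor C = 1 - 6/(10^3 - 10) = 0.993939. Corrected H = 4.254545 / 0.993939 = 4.280488.
Step 5: Under H0, H ~ chi^2(2); p-value = 0.117626.
Step 6: alpha = 0.1. fail to reject H0.

H = 4.2805, df = 2, p = 0.117626, fail to reject H0.


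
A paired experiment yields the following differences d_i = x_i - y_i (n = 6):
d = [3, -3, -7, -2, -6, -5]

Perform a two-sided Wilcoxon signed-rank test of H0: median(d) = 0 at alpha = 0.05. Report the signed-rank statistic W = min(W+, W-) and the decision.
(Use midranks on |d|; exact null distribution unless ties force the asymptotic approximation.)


Step 1: Drop any zero differences (none here) and take |d_i|.
|d| = [3, 3, 7, 2, 6, 5]
Step 2: Midrank |d_i| (ties get averaged ranks).
ranks: |3|->2.5, |3|->2.5, |7|->6, |2|->1, |6|->5, |5|->4
Step 3: Attach original signs; sum ranks with positive sign and with negative sign.
W+ = 2.5 = 2.5
W- = 2.5 + 6 + 1 + 5 + 4 = 18.5
(Check: W+ + W- = 21 should equal n(n+1)/2 = 21.)
Step 4: Test statistic W = min(W+, W-) = 2.5.
Step 5: Ties in |d|, so use the tie-corrected normal approximation.
        E[W] = n(n+1)/4 = 6*7/4 = 10.5.
        Tie groups: |d|=3 (t=2); sum(t^3 - t) = 6.
        Var[W] = n(n+1)(2n+1)/24 - sum(t^3-t)/48 = 546/24 - 6/48 = 22.625.
        z = (W - E[W]) / sqrt(Var[W]) = (2.5 - 10.5) / 4.7566 = -1.6819.
        Two-sided p = 2*Phi(z) = 0.092592.
Step 6: alpha = 0.05. fail to reject H0.

W+ = 2.5, W- = 18.5, W = min = 2.5, p = 0.092592, fail to reject H0.


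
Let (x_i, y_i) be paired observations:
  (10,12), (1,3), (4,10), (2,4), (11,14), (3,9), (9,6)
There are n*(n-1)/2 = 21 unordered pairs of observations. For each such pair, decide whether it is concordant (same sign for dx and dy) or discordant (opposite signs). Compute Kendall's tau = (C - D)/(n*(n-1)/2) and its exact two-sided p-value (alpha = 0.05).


Step 1: Enumerate the 21 unordered pairs (i,j) with i<j and classify each by sign(x_j-x_i) * sign(y_j-y_i).
  (1,2):dx=-9,dy=-9->C; (1,3):dx=-6,dy=-2->C; (1,4):dx=-8,dy=-8->C; (1,5):dx=+1,dy=+2->C
  (1,6):dx=-7,dy=-3->C; (1,7):dx=-1,dy=-6->C; (2,3):dx=+3,dy=+7->C; (2,4):dx=+1,dy=+1->C
  (2,5):dx=+10,dy=+11->C; (2,6):dx=+2,dy=+6->C; (2,7):dx=+8,dy=+3->C; (3,4):dx=-2,dy=-6->C
  (3,5):dx=+7,dy=+4->C; (3,6):dx=-1,dy=-1->C; (3,7):dx=+5,dy=-4->D; (4,5):dx=+9,dy=+10->C
  (4,6):dx=+1,dy=+5->C; (4,7):dx=+7,dy=+2->C; (5,6):dx=-8,dy=-5->C; (5,7):dx=-2,dy=-8->C
  (6,7):dx=+6,dy=-3->D
Step 2: C = 19, D = 2, total pairs = 21.
Step 3: tau = (C - D)/(n(n-1)/2) = (19 - 2)/21 = 0.809524.
Step 4: Exact two-sided p-value (enumerate n! = 5040 permutations of y under H0): p = 0.010714.
Step 5: alpha = 0.05. reject H0.

tau_b = 0.8095 (C=19, D=2), p = 0.010714, reject H0.


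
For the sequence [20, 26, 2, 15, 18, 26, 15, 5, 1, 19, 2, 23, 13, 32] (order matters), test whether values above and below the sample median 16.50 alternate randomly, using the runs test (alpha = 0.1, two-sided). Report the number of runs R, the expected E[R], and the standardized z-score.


Step 1: Compute median = 16.50; label A = above, B = below.
Labels in order: AABBAABBBABABA  (n_A = 7, n_B = 7)
Step 2: Count runs R = 9.
Step 3: Under H0 (random ordering), E[R] = 2*n_A*n_B/(n_A+n_B) + 1 = 2*7*7/14 + 1 = 8.0000.
        Var[R] = 2*n_A*n_B*(2*n_A*n_B - n_A - n_B) / ((n_A+n_B)^2 * (n_A+n_B-1)) = 8232/2548 = 3.2308.
        SD[R] = 1.7974.
Step 4: Continuity-corrected z = (R - 0.5 - E[R]) / SD[R] = (9 - 0.5 - 8.0000) / 1.7974 = 0.2782.
Step 5: Two-sided p-value via normal approximation = 2*(1 - Phi(|z|)) = 0.780879.
Step 6: alpha = 0.1. fail to reject H0.

R = 9, z = 0.2782, p = 0.780879, fail to reject H0.


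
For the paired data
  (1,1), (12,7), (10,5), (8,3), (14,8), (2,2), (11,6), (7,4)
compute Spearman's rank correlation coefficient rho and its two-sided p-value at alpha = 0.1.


Step 1: Rank x and y separately (midranks; no ties here).
rank(x): 1->1, 12->7, 10->5, 8->4, 14->8, 2->2, 11->6, 7->3
rank(y): 1->1, 7->7, 5->5, 3->3, 8->8, 2->2, 6->6, 4->4
Step 2: d_i = R_x(i) - R_y(i); compute d_i^2.
  (1-1)^2=0, (7-7)^2=0, (5-5)^2=0, (4-3)^2=1, (8-8)^2=0, (2-2)^2=0, (6-6)^2=0, (3-4)^2=1
sum(d^2) = 2.
Step 3: rho = 1 - 6*2 / (8*(8^2 - 1)) = 1 - 12/504 = 0.976190.
Step 4: Under H0, t = rho * sqrt((n-2)/(1-rho^2)) = 11.0235 ~ t(6).
Step 5: Two-sided p-value from the t-distribution with 6 df = 0.000033.
Step 6: alpha = 0.1. reject H0.

rho = 0.9762, p = 0.000033, reject H0 at alpha = 0.1.


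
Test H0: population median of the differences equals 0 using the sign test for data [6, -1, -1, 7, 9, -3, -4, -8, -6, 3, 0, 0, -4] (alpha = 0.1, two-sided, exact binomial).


Step 1: Discard zero differences. Original n = 13; n_eff = number of nonzero differences = 11.
Nonzero differences (with sign): +6, -1, -1, +7, +9, -3, -4, -8, -6, +3, -4
Step 2: Count signs: positive = 4, negative = 7.
Step 3: Under H0: P(positive) = 0.5, so the number of positives S ~ Bin(11, 0.5).
Step 4: Two-sided exact p-value = sum of Bin(11,0.5) probabilities at or below the observed probability = 0.548828.
Step 5: alpha = 0.1. fail to reject H0.

n_eff = 11, pos = 4, neg = 7, p = 0.548828, fail to reject H0.


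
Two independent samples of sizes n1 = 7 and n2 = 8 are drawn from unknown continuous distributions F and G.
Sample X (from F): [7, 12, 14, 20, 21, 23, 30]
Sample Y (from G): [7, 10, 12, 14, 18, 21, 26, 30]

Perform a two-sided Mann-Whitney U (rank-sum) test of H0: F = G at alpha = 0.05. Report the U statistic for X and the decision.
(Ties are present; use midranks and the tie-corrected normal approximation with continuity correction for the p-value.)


Step 1: Combine and sort all 15 observations; assign midranks.
sorted (value, group): (7,X), (7,Y), (10,Y), (12,X), (12,Y), (14,X), (14,Y), (18,Y), (20,X), (21,X), (21,Y), (23,X), (26,Y), (30,X), (30,Y)
ranks: 7->1.5, 7->1.5, 10->3, 12->4.5, 12->4.5, 14->6.5, 14->6.5, 18->8, 20->9, 21->10.5, 21->10.5, 23->12, 26->13, 30->14.5, 30->14.5
Step 2: Rank sum for X: R1 = 1.5 + 4.5 + 6.5 + 9 + 10.5 + 12 + 14.5 = 58.5.
Step 3: U_X = R1 - n1(n1+1)/2 = 58.5 - 7*8/2 = 58.5 - 28 = 30.5.
       U_Y = n1*n2 - U_X = 56 - 30.5 = 25.5.
Step 4: Ties are present, so use the tie-corrected normal approximation (with continuity correction) for the p-value.
Step 5: p-value = 0.816153; compare to alpha = 0.05. fail to reject H0.

U_X = 30.5, p = 0.816153, fail to reject H0 at alpha = 0.05.


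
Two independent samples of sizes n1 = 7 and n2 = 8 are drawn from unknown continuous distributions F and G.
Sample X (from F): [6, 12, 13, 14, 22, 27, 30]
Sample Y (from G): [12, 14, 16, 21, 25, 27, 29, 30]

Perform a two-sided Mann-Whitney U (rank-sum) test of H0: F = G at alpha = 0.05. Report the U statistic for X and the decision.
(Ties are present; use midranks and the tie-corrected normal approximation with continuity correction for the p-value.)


Step 1: Combine and sort all 15 observations; assign midranks.
sorted (value, group): (6,X), (12,X), (12,Y), (13,X), (14,X), (14,Y), (16,Y), (21,Y), (22,X), (25,Y), (27,X), (27,Y), (29,Y), (30,X), (30,Y)
ranks: 6->1, 12->2.5, 12->2.5, 13->4, 14->5.5, 14->5.5, 16->7, 21->8, 22->9, 25->10, 27->11.5, 27->11.5, 29->13, 30->14.5, 30->14.5
Step 2: Rank sum for X: R1 = 1 + 2.5 + 4 + 5.5 + 9 + 11.5 + 14.5 = 48.
Step 3: U_X = R1 - n1(n1+1)/2 = 48 - 7*8/2 = 48 - 28 = 20.
       U_Y = n1*n2 - U_X = 56 - 20 = 36.
Step 4: Ties are present, so use the tie-corrected normal approximation (with continuity correction) for the p-value.
Step 5: p-value = 0.383714; compare to alpha = 0.05. fail to reject H0.

U_X = 20, p = 0.383714, fail to reject H0 at alpha = 0.05.


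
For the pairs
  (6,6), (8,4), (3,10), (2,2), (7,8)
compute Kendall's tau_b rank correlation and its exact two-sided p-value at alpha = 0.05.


Step 1: Enumerate the 10 unordered pairs (i,j) with i<j and classify each by sign(x_j-x_i) * sign(y_j-y_i).
  (1,2):dx=+2,dy=-2->D; (1,3):dx=-3,dy=+4->D; (1,4):dx=-4,dy=-4->C; (1,5):dx=+1,dy=+2->C
  (2,3):dx=-5,dy=+6->D; (2,4):dx=-6,dy=-2->C; (2,5):dx=-1,dy=+4->D; (3,4):dx=-1,dy=-8->C
  (3,5):dx=+4,dy=-2->D; (4,5):dx=+5,dy=+6->C
Step 2: C = 5, D = 5, total pairs = 10.
Step 3: tau = (C - D)/(n(n-1)/2) = (5 - 5)/10 = 0.000000.
Step 4: Exact two-sided p-value (enumerate n! = 120 permutations of y under H0): p = 1.000000.
Step 5: alpha = 0.05. fail to reject H0.

tau_b = 0.0000 (C=5, D=5), p = 1.000000, fail to reject H0.


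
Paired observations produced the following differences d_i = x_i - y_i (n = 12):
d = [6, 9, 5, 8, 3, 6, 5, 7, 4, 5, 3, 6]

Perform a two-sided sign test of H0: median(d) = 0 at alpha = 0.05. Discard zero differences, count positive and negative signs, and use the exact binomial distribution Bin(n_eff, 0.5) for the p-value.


Step 1: Discard zero differences. Original n = 12; n_eff = number of nonzero differences = 12.
Nonzero differences (with sign): +6, +9, +5, +8, +3, +6, +5, +7, +4, +5, +3, +6
Step 2: Count signs: positive = 12, negative = 0.
Step 3: Under H0: P(positive) = 0.5, so the number of positives S ~ Bin(12, 0.5).
Step 4: Two-sided exact p-value = sum of Bin(12,0.5) probabilities at or below the observed probability = 0.000488.
Step 5: alpha = 0.05. reject H0.

n_eff = 12, pos = 12, neg = 0, p = 0.000488, reject H0.


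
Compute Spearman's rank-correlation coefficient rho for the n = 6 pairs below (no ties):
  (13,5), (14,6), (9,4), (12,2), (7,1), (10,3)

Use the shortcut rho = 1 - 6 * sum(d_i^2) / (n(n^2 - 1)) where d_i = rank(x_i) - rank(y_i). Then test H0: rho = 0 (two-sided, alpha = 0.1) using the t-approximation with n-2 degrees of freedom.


Step 1: Rank x and y separately (midranks; no ties here).
rank(x): 13->5, 14->6, 9->2, 12->4, 7->1, 10->3
rank(y): 5->5, 6->6, 4->4, 2->2, 1->1, 3->3
Step 2: d_i = R_x(i) - R_y(i); compute d_i^2.
  (5-5)^2=0, (6-6)^2=0, (2-4)^2=4, (4-2)^2=4, (1-1)^2=0, (3-3)^2=0
sum(d^2) = 8.
Step 3: rho = 1 - 6*8 / (6*(6^2 - 1)) = 1 - 48/210 = 0.771429.
Step 4: Under H0, t = rho * sqrt((n-2)/(1-rho^2)) = 2.4247 ~ t(4).
Step 5: Two-sided p-value from the t-distribution with 4 df = 0.072397.
Step 6: alpha = 0.1. reject H0.

rho = 0.7714, p = 0.072397, reject H0 at alpha = 0.1.


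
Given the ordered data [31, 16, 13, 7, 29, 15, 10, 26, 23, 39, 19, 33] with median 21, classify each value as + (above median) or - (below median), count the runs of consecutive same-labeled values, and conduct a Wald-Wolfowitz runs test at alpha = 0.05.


Step 1: Compute median = 21; label A = above, B = below.
Labels in order: ABBBABBAAABA  (n_A = 6, n_B = 6)
Step 2: Count runs R = 7.
Step 3: Under H0 (random ordering), E[R] = 2*n_A*n_B/(n_A+n_B) + 1 = 2*6*6/12 + 1 = 7.0000.
        Var[R] = 2*n_A*n_B*(2*n_A*n_B - n_A - n_B) / ((n_A+n_B)^2 * (n_A+n_B-1)) = 4320/1584 = 2.7273.
        SD[R] = 1.6514.
Step 4: R = E[R], so z = 0 with no continuity correction.
Step 5: Two-sided p-value via normal approximation = 2*(1 - Phi(|z|)) = 1.000000.
Step 6: alpha = 0.05. fail to reject H0.

R = 7, z = 0.0000, p = 1.000000, fail to reject H0.


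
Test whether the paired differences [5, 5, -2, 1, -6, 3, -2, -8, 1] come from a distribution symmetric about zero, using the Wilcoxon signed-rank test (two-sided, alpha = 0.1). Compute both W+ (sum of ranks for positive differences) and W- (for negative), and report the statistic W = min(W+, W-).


Step 1: Drop any zero differences (none here) and take |d_i|.
|d| = [5, 5, 2, 1, 6, 3, 2, 8, 1]
Step 2: Midrank |d_i| (ties get averaged ranks).
ranks: |5|->6.5, |5|->6.5, |2|->3.5, |1|->1.5, |6|->8, |3|->5, |2|->3.5, |8|->9, |1|->1.5
Step 3: Attach original signs; sum ranks with positive sign and with negative sign.
W+ = 6.5 + 6.5 + 1.5 + 5 + 1.5 = 21
W- = 3.5 + 8 + 3.5 + 9 = 24
(Check: W+ + W- = 45 should equal n(n+1)/2 = 45.)
Step 4: Test statistic W = min(W+, W-) = 21.
Step 5: Ties in |d|, so use the tie-corrected normal approximation.
        E[W] = n(n+1)/4 = 9*10/4 = 22.5.
        Tie groups: |d|=1 (t=2), |d|=2 (t=2), |d|=5 (t=2); sum(t^3 - t) = 18.
        Var[W] = n(n+1)(2n+1)/24 - sum(t^3-t)/48 = 1710/24 - 18/48 = 70.875.
        z = (W - E[W]) / sqrt(Var[W]) = (21 - 22.5) / 8.4187 = -0.1782.
        Two-sided p = 2*Phi(z) = 0.858586.
Step 6: alpha = 0.1. fail to reject H0.

W+ = 21, W- = 24, W = min = 21, p = 0.858586, fail to reject H0.


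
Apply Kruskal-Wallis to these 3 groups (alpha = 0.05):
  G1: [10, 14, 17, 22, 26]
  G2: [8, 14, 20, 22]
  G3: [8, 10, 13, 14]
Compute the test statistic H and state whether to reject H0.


Step 1: Combine all N = 13 observations and assign midranks.
sorted (value, group, rank): (8,G2,1.5), (8,G3,1.5), (10,G1,3.5), (10,G3,3.5), (13,G3,5), (14,G1,7), (14,G2,7), (14,G3,7), (17,G1,9), (20,G2,10), (22,G1,11.5), (22,G2,11.5), (26,G1,13)
Step 2: Sum ranks within each group.
R_1 = 44 (n_1 = 5)
R_2 = 30 (n_2 = 4)
R_3 = 17 (n_3 = 4)
Step 3: H = 12/(N(N+1)) * sum(R_i^2/n_i) - 3(N+1)
     = 12/(13*14) * (44^2/5 + 30^2/4 + 17^2/4) - 3*14
     = 0.065934 * 684.45 - 42
     = 3.128571.
Step 4: Ties present; correction factor C = 1 - 42/(13^3 - 13) = 0.980769. Corrected H = 3.128571 / 0.980769 = 3.189916.
Step 5: Under H0, H ~ chi^2(2); p-value = 0.202917.
Step 6: alpha = 0.05. fail to reject H0.

H = 3.1899, df = 2, p = 0.202917, fail to reject H0.


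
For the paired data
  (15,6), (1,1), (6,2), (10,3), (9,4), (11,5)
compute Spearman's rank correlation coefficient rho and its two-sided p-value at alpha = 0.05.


Step 1: Rank x and y separately (midranks; no ties here).
rank(x): 15->6, 1->1, 6->2, 10->4, 9->3, 11->5
rank(y): 6->6, 1->1, 2->2, 3->3, 4->4, 5->5
Step 2: d_i = R_x(i) - R_y(i); compute d_i^2.
  (6-6)^2=0, (1-1)^2=0, (2-2)^2=0, (4-3)^2=1, (3-4)^2=1, (5-5)^2=0
sum(d^2) = 2.
Step 3: rho = 1 - 6*2 / (6*(6^2 - 1)) = 1 - 12/210 = 0.942857.
Step 4: Under H0, t = rho * sqrt((n-2)/(1-rho^2)) = 5.6595 ~ t(4).
Step 5: Two-sided p-value from the t-distribution with 4 df = 0.004805.
Step 6: alpha = 0.05. reject H0.

rho = 0.9429, p = 0.004805, reject H0 at alpha = 0.05.


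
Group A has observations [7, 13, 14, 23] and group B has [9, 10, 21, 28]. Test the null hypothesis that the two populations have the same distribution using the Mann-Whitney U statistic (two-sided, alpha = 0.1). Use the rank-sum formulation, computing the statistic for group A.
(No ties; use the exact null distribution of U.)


Step 1: Combine and sort all 8 observations; assign midranks.
sorted (value, group): (7,X), (9,Y), (10,Y), (13,X), (14,X), (21,Y), (23,X), (28,Y)
ranks: 7->1, 9->2, 10->3, 13->4, 14->5, 21->6, 23->7, 28->8
Step 2: Rank sum for X: R1 = 1 + 4 + 5 + 7 = 17.
Step 3: U_X = R1 - n1(n1+1)/2 = 17 - 4*5/2 = 17 - 10 = 7.
       U_Y = n1*n2 - U_X = 16 - 7 = 9.
Step 4: No ties, so the exact null distribution of U (based on enumerating the C(8,4) = 70 equally likely rank assignments) gives the two-sided p-value.
Step 5: p-value = 0.885714; compare to alpha = 0.1. fail to reject H0.

U_X = 7, p = 0.885714, fail to reject H0 at alpha = 0.1.


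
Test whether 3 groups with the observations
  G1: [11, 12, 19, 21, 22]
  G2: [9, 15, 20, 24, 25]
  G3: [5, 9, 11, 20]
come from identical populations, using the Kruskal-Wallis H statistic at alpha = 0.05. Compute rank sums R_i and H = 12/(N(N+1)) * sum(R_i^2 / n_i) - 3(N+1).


Step 1: Combine all N = 14 observations and assign midranks.
sorted (value, group, rank): (5,G3,1), (9,G2,2.5), (9,G3,2.5), (11,G1,4.5), (11,G3,4.5), (12,G1,6), (15,G2,7), (19,G1,8), (20,G2,9.5), (20,G3,9.5), (21,G1,11), (22,G1,12), (24,G2,13), (25,G2,14)
Step 2: Sum ranks within each group.
R_1 = 41.5 (n_1 = 5)
R_2 = 46 (n_2 = 5)
R_3 = 17.5 (n_3 = 4)
Step 3: H = 12/(N(N+1)) * sum(R_i^2/n_i) - 3(N+1)
     = 12/(14*15) * (41.5^2/5 + 46^2/5 + 17.5^2/4) - 3*15
     = 0.057143 * 844.212 - 45
     = 3.240714.
Step 4: Ties present; correction factor C = 1 - 18/(14^3 - 14) = 0.993407. Corrected H = 3.240714 / 0.993407 = 3.262223.
Step 5: Under H0, H ~ chi^2(2); p-value = 0.195712.
Step 6: alpha = 0.05. fail to reject H0.

H = 3.2622, df = 2, p = 0.195712, fail to reject H0.


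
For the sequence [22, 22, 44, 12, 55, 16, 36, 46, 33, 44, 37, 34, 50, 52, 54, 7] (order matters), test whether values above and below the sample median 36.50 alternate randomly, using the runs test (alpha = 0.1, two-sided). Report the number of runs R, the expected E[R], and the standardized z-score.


Step 1: Compute median = 36.50; label A = above, B = below.
Labels in order: BBABABBABAABAAAB  (n_A = 8, n_B = 8)
Step 2: Count runs R = 11.
Step 3: Under H0 (random ordering), E[R] = 2*n_A*n_B/(n_A+n_B) + 1 = 2*8*8/16 + 1 = 9.0000.
        Var[R] = 2*n_A*n_B*(2*n_A*n_B - n_A - n_B) / ((n_A+n_B)^2 * (n_A+n_B-1)) = 14336/3840 = 3.7333.
        SD[R] = 1.9322.
Step 4: Continuity-corrected z = (R - 0.5 - E[R]) / SD[R] = (11 - 0.5 - 9.0000) / 1.9322 = 0.7763.
Step 5: Two-sided p-value via normal approximation = 2*(1 - Phi(|z|)) = 0.437558.
Step 6: alpha = 0.1. fail to reject H0.

R = 11, z = 0.7763, p = 0.437558, fail to reject H0.


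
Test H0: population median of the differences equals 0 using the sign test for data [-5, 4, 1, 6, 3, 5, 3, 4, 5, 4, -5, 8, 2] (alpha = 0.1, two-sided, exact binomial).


Step 1: Discard zero differences. Original n = 13; n_eff = number of nonzero differences = 13.
Nonzero differences (with sign): -5, +4, +1, +6, +3, +5, +3, +4, +5, +4, -5, +8, +2
Step 2: Count signs: positive = 11, negative = 2.
Step 3: Under H0: P(positive) = 0.5, so the number of positives S ~ Bin(13, 0.5).
Step 4: Two-sided exact p-value = sum of Bin(13,0.5) probabilities at or below the observed probability = 0.022461.
Step 5: alpha = 0.1. reject H0.

n_eff = 13, pos = 11, neg = 2, p = 0.022461, reject H0.


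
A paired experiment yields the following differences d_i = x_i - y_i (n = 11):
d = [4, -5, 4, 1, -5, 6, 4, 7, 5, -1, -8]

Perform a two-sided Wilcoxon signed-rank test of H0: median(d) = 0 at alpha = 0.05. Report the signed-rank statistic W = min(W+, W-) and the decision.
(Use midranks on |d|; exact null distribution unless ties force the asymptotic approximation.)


Step 1: Drop any zero differences (none here) and take |d_i|.
|d| = [4, 5, 4, 1, 5, 6, 4, 7, 5, 1, 8]
Step 2: Midrank |d_i| (ties get averaged ranks).
ranks: |4|->4, |5|->7, |4|->4, |1|->1.5, |5|->7, |6|->9, |4|->4, |7|->10, |5|->7, |1|->1.5, |8|->11
Step 3: Attach original signs; sum ranks with positive sign and with negative sign.
W+ = 4 + 4 + 1.5 + 9 + 4 + 10 + 7 = 39.5
W- = 7 + 7 + 1.5 + 11 = 26.5
(Check: W+ + W- = 66 should equal n(n+1)/2 = 66.)
Step 4: Test statistic W = min(W+, W-) = 26.5.
Step 5: Ties in |d|, so use the tie-corrected normal approximation.
        E[W] = n(n+1)/4 = 11*12/4 = 33.
        Tie groups: |d|=1 (t=2), |d|=4 (t=3), |d|=5 (t=3); sum(t^3 - t) = 54.
        Var[W] = n(n+1)(2n+1)/24 - sum(t^3-t)/48 = 3036/24 - 54/48 = 125.375.
        z = (W - E[W]) / sqrt(Var[W]) = (26.5 - 33) / 11.1971 = -0.5805.
        Two-sided p = 2*Phi(z) = 0.561572.
Step 6: alpha = 0.05. fail to reject H0.

W+ = 39.5, W- = 26.5, W = min = 26.5, p = 0.561572, fail to reject H0.


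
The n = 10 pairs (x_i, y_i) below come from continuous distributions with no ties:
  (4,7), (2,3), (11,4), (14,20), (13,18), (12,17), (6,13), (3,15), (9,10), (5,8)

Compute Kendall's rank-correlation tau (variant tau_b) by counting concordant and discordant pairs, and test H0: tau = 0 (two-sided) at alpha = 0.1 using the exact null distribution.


Step 1: Enumerate the 45 unordered pairs (i,j) with i<j and classify each by sign(x_j-x_i) * sign(y_j-y_i).
  (1,2):dx=-2,dy=-4->C; (1,3):dx=+7,dy=-3->D; (1,4):dx=+10,dy=+13->C; (1,5):dx=+9,dy=+11->C
  (1,6):dx=+8,dy=+10->C; (1,7):dx=+2,dy=+6->C; (1,8):dx=-1,dy=+8->D; (1,9):dx=+5,dy=+3->C
  (1,10):dx=+1,dy=+1->C; (2,3):dx=+9,dy=+1->C; (2,4):dx=+12,dy=+17->C; (2,5):dx=+11,dy=+15->C
  (2,6):dx=+10,dy=+14->C; (2,7):dx=+4,dy=+10->C; (2,8):dx=+1,dy=+12->C; (2,9):dx=+7,dy=+7->C
  (2,10):dx=+3,dy=+5->C; (3,4):dx=+3,dy=+16->C; (3,5):dx=+2,dy=+14->C; (3,6):dx=+1,dy=+13->C
  (3,7):dx=-5,dy=+9->D; (3,8):dx=-8,dy=+11->D; (3,9):dx=-2,dy=+6->D; (3,10):dx=-6,dy=+4->D
  (4,5):dx=-1,dy=-2->C; (4,6):dx=-2,dy=-3->C; (4,7):dx=-8,dy=-7->C; (4,8):dx=-11,dy=-5->C
  (4,9):dx=-5,dy=-10->C; (4,10):dx=-9,dy=-12->C; (5,6):dx=-1,dy=-1->C; (5,7):dx=-7,dy=-5->C
  (5,8):dx=-10,dy=-3->C; (5,9):dx=-4,dy=-8->C; (5,10):dx=-8,dy=-10->C; (6,7):dx=-6,dy=-4->C
  (6,8):dx=-9,dy=-2->C; (6,9):dx=-3,dy=-7->C; (6,10):dx=-7,dy=-9->C; (7,8):dx=-3,dy=+2->D
  (7,9):dx=+3,dy=-3->D; (7,10):dx=-1,dy=-5->C; (8,9):dx=+6,dy=-5->D; (8,10):dx=+2,dy=-7->D
  (9,10):dx=-4,dy=-2->C
Step 2: C = 35, D = 10, total pairs = 45.
Step 3: tau = (C - D)/(n(n-1)/2) = (35 - 10)/45 = 0.555556.
Step 4: Exact two-sided p-value (enumerate n! = 3628800 permutations of y under H0): p = 0.028609.
Step 5: alpha = 0.1. reject H0.

tau_b = 0.5556 (C=35, D=10), p = 0.028609, reject H0.


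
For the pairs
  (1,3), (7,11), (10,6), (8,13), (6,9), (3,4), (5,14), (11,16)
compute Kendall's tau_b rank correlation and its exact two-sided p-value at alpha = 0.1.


Step 1: Enumerate the 28 unordered pairs (i,j) with i<j and classify each by sign(x_j-x_i) * sign(y_j-y_i).
  (1,2):dx=+6,dy=+8->C; (1,3):dx=+9,dy=+3->C; (1,4):dx=+7,dy=+10->C; (1,5):dx=+5,dy=+6->C
  (1,6):dx=+2,dy=+1->C; (1,7):dx=+4,dy=+11->C; (1,8):dx=+10,dy=+13->C; (2,3):dx=+3,dy=-5->D
  (2,4):dx=+1,dy=+2->C; (2,5):dx=-1,dy=-2->C; (2,6):dx=-4,dy=-7->C; (2,7):dx=-2,dy=+3->D
  (2,8):dx=+4,dy=+5->C; (3,4):dx=-2,dy=+7->D; (3,5):dx=-4,dy=+3->D; (3,6):dx=-7,dy=-2->C
  (3,7):dx=-5,dy=+8->D; (3,8):dx=+1,dy=+10->C; (4,5):dx=-2,dy=-4->C; (4,6):dx=-5,dy=-9->C
  (4,7):dx=-3,dy=+1->D; (4,8):dx=+3,dy=+3->C; (5,6):dx=-3,dy=-5->C; (5,7):dx=-1,dy=+5->D
  (5,8):dx=+5,dy=+7->C; (6,7):dx=+2,dy=+10->C; (6,8):dx=+8,dy=+12->C; (7,8):dx=+6,dy=+2->C
Step 2: C = 21, D = 7, total pairs = 28.
Step 3: tau = (C - D)/(n(n-1)/2) = (21 - 7)/28 = 0.500000.
Step 4: Exact two-sided p-value (enumerate n! = 40320 permutations of y under H0): p = 0.108681.
Step 5: alpha = 0.1. fail to reject H0.

tau_b = 0.5000 (C=21, D=7), p = 0.108681, fail to reject H0.


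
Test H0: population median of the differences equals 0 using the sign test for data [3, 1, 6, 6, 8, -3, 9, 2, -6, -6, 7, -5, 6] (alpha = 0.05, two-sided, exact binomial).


Step 1: Discard zero differences. Original n = 13; n_eff = number of nonzero differences = 13.
Nonzero differences (with sign): +3, +1, +6, +6, +8, -3, +9, +2, -6, -6, +7, -5, +6
Step 2: Count signs: positive = 9, negative = 4.
Step 3: Under H0: P(positive) = 0.5, so the number of positives S ~ Bin(13, 0.5).
Step 4: Two-sided exact p-value = sum of Bin(13,0.5) probabilities at or below the observed probability = 0.266846.
Step 5: alpha = 0.05. fail to reject H0.

n_eff = 13, pos = 9, neg = 4, p = 0.266846, fail to reject H0.


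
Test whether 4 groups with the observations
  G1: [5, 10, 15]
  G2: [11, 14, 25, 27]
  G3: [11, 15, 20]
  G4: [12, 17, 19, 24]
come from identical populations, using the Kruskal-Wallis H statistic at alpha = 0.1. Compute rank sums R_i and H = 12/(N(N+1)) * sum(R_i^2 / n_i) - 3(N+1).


Step 1: Combine all N = 14 observations and assign midranks.
sorted (value, group, rank): (5,G1,1), (10,G1,2), (11,G2,3.5), (11,G3,3.5), (12,G4,5), (14,G2,6), (15,G1,7.5), (15,G3,7.5), (17,G4,9), (19,G4,10), (20,G3,11), (24,G4,12), (25,G2,13), (27,G2,14)
Step 2: Sum ranks within each group.
R_1 = 10.5 (n_1 = 3)
R_2 = 36.5 (n_2 = 4)
R_3 = 22 (n_3 = 3)
R_4 = 36 (n_4 = 4)
Step 3: H = 12/(N(N+1)) * sum(R_i^2/n_i) - 3(N+1)
     = 12/(14*15) * (10.5^2/3 + 36.5^2/4 + 22^2/3 + 36^2/4) - 3*15
     = 0.057143 * 855.146 - 45
     = 3.865476.
Step 4: Ties present; correction factor C = 1 - 12/(14^3 - 14) = 0.995604. Corrected H = 3.865476 / 0.995604 = 3.882542.
Step 5: Under H0, H ~ chi^2(3); p-value = 0.274430.
Step 6: alpha = 0.1. fail to reject H0.

H = 3.8825, df = 3, p = 0.274430, fail to reject H0.


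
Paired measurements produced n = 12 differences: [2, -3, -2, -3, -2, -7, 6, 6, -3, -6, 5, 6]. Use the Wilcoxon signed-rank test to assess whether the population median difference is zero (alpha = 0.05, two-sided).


Step 1: Drop any zero differences (none here) and take |d_i|.
|d| = [2, 3, 2, 3, 2, 7, 6, 6, 3, 6, 5, 6]
Step 2: Midrank |d_i| (ties get averaged ranks).
ranks: |2|->2, |3|->5, |2|->2, |3|->5, |2|->2, |7|->12, |6|->9.5, |6|->9.5, |3|->5, |6|->9.5, |5|->7, |6|->9.5
Step 3: Attach original signs; sum ranks with positive sign and with negative sign.
W+ = 2 + 9.5 + 9.5 + 7 + 9.5 = 37.5
W- = 5 + 2 + 5 + 2 + 12 + 5 + 9.5 = 40.5
(Check: W+ + W- = 78 should equal n(n+1)/2 = 78.)
Step 4: Test statistic W = min(W+, W-) = 37.5.
Step 5: Ties in |d|, so use the tie-corrected normal approximation.
        E[W] = n(n+1)/4 = 12*13/4 = 39.
        Tie groups: |d|=2 (t=3), |d|=3 (t=3), |d|=6 (t=4); sum(t^3 - t) = 108.
        Var[W] = n(n+1)(2n+1)/24 - sum(t^3-t)/48 = 3900/24 - 108/48 = 160.25.
        z = (W - E[W]) / sqrt(Var[W]) = (37.5 - 39) / 12.6590 = -0.1185.
        Two-sided p = 2*Phi(z) = 0.905677.
Step 6: alpha = 0.05. fail to reject H0.

W+ = 37.5, W- = 40.5, W = min = 37.5, p = 0.905677, fail to reject H0.


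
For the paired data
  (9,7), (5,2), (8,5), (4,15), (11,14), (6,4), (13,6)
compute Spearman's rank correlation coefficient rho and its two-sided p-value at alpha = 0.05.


Step 1: Rank x and y separately (midranks; no ties here).
rank(x): 9->5, 5->2, 8->4, 4->1, 11->6, 6->3, 13->7
rank(y): 7->5, 2->1, 5->3, 15->7, 14->6, 4->2, 6->4
Step 2: d_i = R_x(i) - R_y(i); compute d_i^2.
  (5-5)^2=0, (2-1)^2=1, (4-3)^2=1, (1-7)^2=36, (6-6)^2=0, (3-2)^2=1, (7-4)^2=9
sum(d^2) = 48.
Step 3: rho = 1 - 6*48 / (7*(7^2 - 1)) = 1 - 288/336 = 0.142857.
Step 4: Under H0, t = rho * sqrt((n-2)/(1-rho^2)) = 0.3227 ~ t(5).
Step 5: Two-sided p-value from the t-distribution with 5 df = 0.759945.
Step 6: alpha = 0.05. fail to reject H0.

rho = 0.1429, p = 0.759945, fail to reject H0 at alpha = 0.05.


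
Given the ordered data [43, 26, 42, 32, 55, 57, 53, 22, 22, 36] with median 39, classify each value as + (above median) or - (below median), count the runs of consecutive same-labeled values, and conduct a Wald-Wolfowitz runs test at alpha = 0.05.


Step 1: Compute median = 39; label A = above, B = below.
Labels in order: ABABAAABBB  (n_A = 5, n_B = 5)
Step 2: Count runs R = 6.
Step 3: Under H0 (random ordering), E[R] = 2*n_A*n_B/(n_A+n_B) + 1 = 2*5*5/10 + 1 = 6.0000.
        Var[R] = 2*n_A*n_B*(2*n_A*n_B - n_A - n_B) / ((n_A+n_B)^2 * (n_A+n_B-1)) = 2000/900 = 2.2222.
        SD[R] = 1.4907.
Step 4: R = E[R], so z = 0 with no continuity correction.
Step 5: Two-sided p-value via normal approximation = 2*(1 - Phi(|z|)) = 1.000000.
Step 6: alpha = 0.05. fail to reject H0.

R = 6, z = 0.0000, p = 1.000000, fail to reject H0.
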